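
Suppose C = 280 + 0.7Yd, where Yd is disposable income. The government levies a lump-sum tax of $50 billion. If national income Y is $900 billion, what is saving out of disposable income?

Yd = Y − T = 900 − 50 = 850
C = 280 + 0.7(850) = 280 + 595 = 875
S = Yd − C = 850 − 875 = -25

S = -25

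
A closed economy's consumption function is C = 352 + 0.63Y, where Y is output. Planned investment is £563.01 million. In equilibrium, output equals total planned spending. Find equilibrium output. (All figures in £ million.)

Y = C + I = 352 + 0.63Y + 563.01
Y − 0.63Y = 915.01
0.37Y = 915.01, so Y = 915.01/0.37 = 2473

Y = 2473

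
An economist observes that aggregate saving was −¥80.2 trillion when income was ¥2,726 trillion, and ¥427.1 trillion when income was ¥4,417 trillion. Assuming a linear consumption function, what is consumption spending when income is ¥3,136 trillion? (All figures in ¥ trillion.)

C = 3093.2

MPS = ΔS/ΔY = (427.1 − (-80.2))/(4417 − 2726) = 507.3/1691 = 0.3
MPC = 1 − MPS = 0.7
Autonomous saving = -80.2 − 0.3(2726) = -898, so a = 898
C = 898 + 0.7(3136) = 898 + 2195.2 = 3093.2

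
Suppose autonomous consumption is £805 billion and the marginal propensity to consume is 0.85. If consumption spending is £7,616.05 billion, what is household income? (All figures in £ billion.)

805 + 0.85Y = 7616.05
0.85Y = 6811.05, so Y = 6811.05/0.85 = 8013

Y = 8013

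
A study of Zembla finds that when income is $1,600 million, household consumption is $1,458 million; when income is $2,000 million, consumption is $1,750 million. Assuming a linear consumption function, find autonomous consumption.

a = 290

MPC = ΔC/ΔY = (1750 − 1458)/(2000 − 1600) = 292/400 = 0.73
a = C − MPC·Y = 1458 − 0.73(1600) = 1458 − 1168 = 290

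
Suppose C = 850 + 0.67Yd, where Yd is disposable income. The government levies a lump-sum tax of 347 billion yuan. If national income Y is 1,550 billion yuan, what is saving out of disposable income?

S = -453.01

Yd = Y − T = 1550 − 347 = 1203
C = 850 + 0.67(1203) = 850 + 806.01 = 1656.01
S = Yd − C = 1203 − 1656.01 = -453.01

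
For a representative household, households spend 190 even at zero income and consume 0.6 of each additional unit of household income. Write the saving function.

S = -190 + 0.4Y

S = Y − C = Y − (190 + 0.6Y) = -190 + (1 − 0.6)Y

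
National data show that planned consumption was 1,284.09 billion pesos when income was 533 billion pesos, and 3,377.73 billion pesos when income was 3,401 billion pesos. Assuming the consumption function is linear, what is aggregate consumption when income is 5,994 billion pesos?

C = 5270.62

MPC = (3377.73 − 1284.09)/(3401 − 533) = 2093.64/2868 = 0.73
a = 1284.09 − 0.73(533) = 1284.09 − 389.09 = 895
C = 895 + 0.73(5994) = 895 + 4375.62 = 5270.62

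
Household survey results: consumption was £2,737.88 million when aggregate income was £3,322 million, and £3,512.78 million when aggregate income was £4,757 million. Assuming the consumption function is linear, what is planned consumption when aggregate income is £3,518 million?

C = 2843.72

MPC = (3512.78 − 2737.88)/(4757 − 3322) = 774.9/1435 = 0.54
a = 2737.88 − 0.54(3322) = 2737.88 − 1793.88 = 944
C = 944 + 0.54(3518) = 944 + 1899.72 = 2843.72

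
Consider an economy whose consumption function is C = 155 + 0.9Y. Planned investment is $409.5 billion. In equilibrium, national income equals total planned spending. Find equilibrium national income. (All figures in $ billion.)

Y = 5645

Y = C + I = 155 + 0.9Y + 409.5
Y − 0.9Y = 564.5
0.1Y = 564.5, so Y = 564.5/0.1 = 5645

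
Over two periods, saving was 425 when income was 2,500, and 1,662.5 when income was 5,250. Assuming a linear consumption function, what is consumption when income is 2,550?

C = 2102.5

MPS = ΔS/ΔY = (1662.5 − 425)/(5250 − 2500) = 1237.5/2750 = 0.45
MPC = 1 − MPS = 0.55
Autonomous saving = 425 − 0.45(2500) = -700, so a = 700
C = 700 + 0.55(2550) = 700 + 1402.5 = 2102.5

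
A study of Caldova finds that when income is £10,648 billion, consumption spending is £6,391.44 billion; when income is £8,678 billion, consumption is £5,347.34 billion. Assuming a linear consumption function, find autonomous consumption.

a = 748

MPC = ΔC/ΔY = (6391.44 − 5347.34)/(10648 − 8678) = 1044.1/1970 = 0.53
a = C − MPC·Y = 5347.34 − 0.53(8678) = 5347.34 − 4599.34 = 748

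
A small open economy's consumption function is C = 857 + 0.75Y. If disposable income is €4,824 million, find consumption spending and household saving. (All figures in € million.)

C = 4475; S = 349

C = 857 + 0.75(4824) = 857 + 3618 = 4475
S = Y − C = 4824 − 4475 = 349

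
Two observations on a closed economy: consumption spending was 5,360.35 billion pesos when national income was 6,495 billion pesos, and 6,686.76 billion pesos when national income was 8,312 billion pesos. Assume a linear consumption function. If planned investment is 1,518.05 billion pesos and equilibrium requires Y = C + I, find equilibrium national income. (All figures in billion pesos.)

MPC = (6686.76 − 5360.35)/(8312 − 6495) = 1326.41/1817 = 0.73
a = 5360.35 − 0.73(6495) = 619
Equilibrium: Y = 619 + 0.73Y + 1518.05
0.27Y = 2137.05, so Y = 2137.05/0.27 = 7915

Y = 7915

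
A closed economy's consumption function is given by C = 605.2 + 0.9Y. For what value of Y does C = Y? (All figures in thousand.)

At break-even, C = Y: 605.2 + 0.9Y = Y
0.1Y = 605.2, so Y = 605.2/0.1 = 6052

Y = 6052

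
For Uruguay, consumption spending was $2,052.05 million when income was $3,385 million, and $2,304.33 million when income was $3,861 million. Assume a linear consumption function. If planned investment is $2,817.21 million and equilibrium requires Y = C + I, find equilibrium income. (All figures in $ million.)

MPC = (2304.33 − 2052.05)/(3861 − 3385) = 252.28/476 = 0.53
a = 2052.05 − 0.53(3385) = 258
Equilibrium: Y = 258 + 0.53Y + 2817.21
0.47Y = 3075.21, so Y = 3075.21/0.47 = 6543

Y = 6543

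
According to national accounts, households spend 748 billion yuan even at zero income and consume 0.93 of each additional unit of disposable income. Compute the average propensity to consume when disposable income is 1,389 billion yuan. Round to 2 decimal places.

APC = 1.47

C = 748 + 0.93(1389) = 2039.77
APC = C/Y = 2039.77/1389 = 1.47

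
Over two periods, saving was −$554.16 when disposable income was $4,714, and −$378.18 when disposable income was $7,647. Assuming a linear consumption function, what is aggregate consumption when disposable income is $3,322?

C = 3959.68

MPS = ΔS/ΔY = (-378.18 − (-554.16))/(7647 − 4714) = 175.98/2933 = 0.06
MPC = 1 − MPS = 0.94
Autonomous saving = -554.16 − 0.06(4714) = -837, so a = 837
C = 837 + 0.94(3322) = 837 + 3122.68 = 3959.68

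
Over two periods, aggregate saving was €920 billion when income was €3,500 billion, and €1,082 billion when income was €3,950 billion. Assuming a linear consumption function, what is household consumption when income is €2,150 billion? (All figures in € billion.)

MPS = ΔS/ΔY = (1082 − 920)/(3950 − 3500) = 162/450 = 0.36
MPC = 1 − MPS = 0.64
Autonomous saving = 920 − 0.36(3500) = -340, so a = 340
C = 340 + 0.64(2150) = 340 + 1376 = 1716

C = 1716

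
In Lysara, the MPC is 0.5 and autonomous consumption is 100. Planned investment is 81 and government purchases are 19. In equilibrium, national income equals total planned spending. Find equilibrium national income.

Y = C + I + G = 100 + 0.5Y + 81 + 19
Y − 0.5Y = 200
0.5Y = 200, so Y = 200/0.5 = 400

Y = 400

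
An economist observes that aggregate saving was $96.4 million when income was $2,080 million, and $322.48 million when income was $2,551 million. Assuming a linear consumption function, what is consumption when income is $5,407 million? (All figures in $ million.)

MPS = ΔS/ΔY = (322.48 − 96.4)/(2551 − 2080) = 226.08/471 = 0.48
MPC = 1 − MPS = 0.52
Autonomous saving = 96.4 − 0.48(2080) = -902, so a = 902
C = 902 + 0.52(5407) = 902 + 2811.64 = 3713.64

C = 3713.64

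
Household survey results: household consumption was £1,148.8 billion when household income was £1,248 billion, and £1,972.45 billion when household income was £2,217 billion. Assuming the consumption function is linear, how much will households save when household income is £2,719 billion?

MPC = (1972.45 − 1148.8)/(2217 − 1248) = 823.65/969 = 0.85
a = 1148.8 − 0.85(1248) = 1148.8 − 1060.8 = 88
C = 88 + 0.85(2719) = 2399.15
S = 2719 − 2399.15 = 319.85

S = 319.85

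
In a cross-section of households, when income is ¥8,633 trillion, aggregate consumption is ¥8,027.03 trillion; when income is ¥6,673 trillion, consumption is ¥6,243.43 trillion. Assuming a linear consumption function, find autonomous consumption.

MPC = ΔC/ΔY = (8027.03 − 6243.43)/(8633 − 6673) = 1783.6/1960 = 0.91
a = C − MPC·Y = 6243.43 − 0.91(6673) = 6243.43 − 6072.43 = 171

a = 171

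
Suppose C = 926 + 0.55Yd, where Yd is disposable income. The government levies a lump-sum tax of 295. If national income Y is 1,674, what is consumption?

C = 1684.45

Yd = Y − T = 1674 − 295 = 1379
C = 926 + 0.55(1379) = 926 + 758.45 = 1684.45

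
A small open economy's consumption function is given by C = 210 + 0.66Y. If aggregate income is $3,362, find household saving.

S = 933.08

C = 210 + 0.66(3362) = 210 + 2218.92 = 2428.92
S = Y − C = 3362 − 2428.92 = 933.08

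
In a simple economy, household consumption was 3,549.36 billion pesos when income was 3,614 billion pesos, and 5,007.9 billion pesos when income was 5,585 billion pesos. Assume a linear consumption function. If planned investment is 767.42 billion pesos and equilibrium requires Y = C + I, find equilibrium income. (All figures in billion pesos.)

MPC = (5007.9 − 3549.36)/(5585 − 3614) = 1458.54/1971 = 0.74
a = 3549.36 − 0.74(3614) = 875
Equilibrium: Y = 875 + 0.74Y + 767.42
0.26Y = 1642.42, so Y = 1642.42/0.26 = 6317

Y = 6317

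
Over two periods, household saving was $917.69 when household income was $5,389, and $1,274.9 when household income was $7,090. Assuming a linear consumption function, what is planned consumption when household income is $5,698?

MPS = ΔS/ΔY = (1274.9 − 917.69)/(7090 − 5389) = 357.21/1701 = 0.21
MPC = 1 − MPS = 0.79
Autonomous saving = 917.69 − 0.21(5389) = -214, so a = 214
C = 214 + 0.79(5698) = 214 + 4501.42 = 4715.42

C = 4715.42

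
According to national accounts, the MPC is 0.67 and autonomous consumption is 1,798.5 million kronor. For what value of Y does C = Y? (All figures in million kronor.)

Y = 5450

At break-even, C = Y: 1798.5 + 0.67Y = Y
0.33Y = 1798.5, so Y = 1798.5/0.33 = 5450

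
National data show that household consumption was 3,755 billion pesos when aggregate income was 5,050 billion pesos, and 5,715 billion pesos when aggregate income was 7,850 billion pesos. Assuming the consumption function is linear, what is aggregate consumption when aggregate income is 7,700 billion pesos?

MPC = (5715 − 3755)/(7850 − 5050) = 1960/2800 = 0.7
a = 3755 − 0.7(5050) = 3755 − 3535 = 220
C = 220 + 0.7(7700) = 220 + 5390 = 5610

C = 5610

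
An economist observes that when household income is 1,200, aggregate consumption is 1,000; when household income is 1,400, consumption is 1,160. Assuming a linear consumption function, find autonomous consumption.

MPC = ΔC/ΔY = (1160 − 1000)/(1400 − 1200) = 160/200 = 0.8
a = C − MPC·Y = 1000 − 0.8(1200) = 1000 − 960 = 40

a = 40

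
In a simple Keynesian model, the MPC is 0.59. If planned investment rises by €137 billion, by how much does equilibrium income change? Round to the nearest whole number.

The multiplier is 1/(1 − MPC) = 1/0.41.
ΔY = 137/0.41 = 334.15 ≈ 334

ΔY ≈ 334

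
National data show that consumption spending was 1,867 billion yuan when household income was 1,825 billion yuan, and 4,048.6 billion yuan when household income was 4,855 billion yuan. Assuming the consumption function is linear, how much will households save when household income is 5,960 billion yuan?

S = 1115.8

MPC = (4048.6 − 1867)/(4855 − 1825) = 2181.6/3030 = 0.72
a = 1867 − 0.72(1825) = 1867 − 1314 = 553
C = 553 + 0.72(5960) = 4844.2
S = 5960 − 4844.2 = 1115.8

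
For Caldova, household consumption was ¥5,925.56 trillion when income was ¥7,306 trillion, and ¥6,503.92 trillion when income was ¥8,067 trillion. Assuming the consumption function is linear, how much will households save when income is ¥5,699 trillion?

MPC = (6503.92 − 5925.56)/(8067 − 7306) = 578.36/761 = 0.76
a = 5925.56 − 0.76(7306) = 5925.56 − 5552.56 = 373
C = 373 + 0.76(5699) = 4704.24
S = 5699 − 4704.24 = 994.76

S = 994.76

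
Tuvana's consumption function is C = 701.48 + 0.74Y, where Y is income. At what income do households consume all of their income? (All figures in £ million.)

At break-even, C = Y: 701.48 + 0.74Y = Y
0.26Y = 701.48, so Y = 701.48/0.26 = 2698

Y = 2698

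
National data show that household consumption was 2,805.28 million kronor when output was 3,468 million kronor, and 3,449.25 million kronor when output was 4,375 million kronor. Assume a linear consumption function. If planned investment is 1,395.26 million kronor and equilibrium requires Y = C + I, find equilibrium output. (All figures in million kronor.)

Y = 5994

MPC = (3449.25 − 2805.28)/(4375 − 3468) = 643.97/907 = 0.71
a = 2805.28 − 0.71(3468) = 343
Equilibrium: Y = 343 + 0.71Y + 1395.26
0.29Y = 1738.26, so Y = 1738.26/0.29 = 5994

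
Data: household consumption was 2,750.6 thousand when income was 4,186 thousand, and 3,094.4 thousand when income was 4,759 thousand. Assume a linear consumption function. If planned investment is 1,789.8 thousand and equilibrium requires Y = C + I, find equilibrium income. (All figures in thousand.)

MPC = (3094.4 − 2750.6)/(4759 − 4186) = 343.8/573 = 0.6
a = 2750.6 − 0.6(4186) = 239
Equilibrium: Y = 239 + 0.6Y + 1789.8
0.4Y = 2028.8, so Y = 2028.8/0.4 = 5072

Y = 5072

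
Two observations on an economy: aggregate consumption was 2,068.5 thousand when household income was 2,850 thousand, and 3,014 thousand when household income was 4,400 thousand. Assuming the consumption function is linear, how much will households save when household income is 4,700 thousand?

MPC = (3014 − 2068.5)/(4400 − 2850) = 945.5/1550 = 0.61
a = 2068.5 − 0.61(2850) = 2068.5 − 1738.5 = 330
C = 330 + 0.61(4700) = 3197
S = 4700 − 3197 = 1503

S = 1503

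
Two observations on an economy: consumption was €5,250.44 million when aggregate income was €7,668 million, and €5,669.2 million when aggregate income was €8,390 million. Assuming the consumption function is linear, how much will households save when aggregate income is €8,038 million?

MPC = (5669.2 − 5250.44)/(8390 − 7668) = 418.76/722 = 0.58
a = 5250.44 − 0.58(7668) = 5250.44 − 4447.44 = 803
C = 803 + 0.58(8038) = 5465.04
S = 8038 − 5465.04 = 2572.96

S = 2572.96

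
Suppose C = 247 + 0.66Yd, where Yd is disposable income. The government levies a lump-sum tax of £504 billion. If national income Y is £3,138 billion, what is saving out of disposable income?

Yd = Y − T = 3138 − 504 = 2634
C = 247 + 0.66(2634) = 247 + 1738.44 = 1985.44
S = Yd − C = 2634 − 1985.44 = 648.56

S = 648.56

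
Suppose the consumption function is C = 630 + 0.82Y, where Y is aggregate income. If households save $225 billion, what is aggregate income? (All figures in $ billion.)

S = Y − C = -630 + 0.18Y
-630 + 0.18Y = 225, so 0.18Y = 855 and Y = 4750

Y = 4750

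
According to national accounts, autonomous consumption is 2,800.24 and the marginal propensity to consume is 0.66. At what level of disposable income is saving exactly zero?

Y = 8236

At break-even, C = Y: 2800.24 + 0.66Y = Y
0.34Y = 2800.24, so Y = 2800.24/0.34 = 8236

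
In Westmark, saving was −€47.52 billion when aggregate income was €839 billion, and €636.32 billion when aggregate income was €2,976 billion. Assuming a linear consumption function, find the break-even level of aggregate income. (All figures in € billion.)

Y = 987.5

MPS = ΔS/ΔY = (636.32 − (-47.52))/(2976 − 839) = 683.84/2137 = 0.32
MPC = 1 − MPS = 0.68
From S(839) = -47.52: −a + 0.32(839) = -47.52, so a = 268.48 − (-47.52) = 316
Break-even (S = 0): Y = a/MPS = 316/0.32 = 987.5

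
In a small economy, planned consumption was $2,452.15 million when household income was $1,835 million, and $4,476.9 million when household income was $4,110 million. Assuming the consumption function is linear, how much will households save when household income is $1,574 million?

MPC = (4476.9 − 2452.15)/(4110 − 1835) = 2024.75/2275 = 0.89
a = 2452.15 − 0.89(1835) = 2452.15 − 1633.15 = 819
C = 819 + 0.89(1574) = 2219.86
S = 1574 − 2219.86 = -645.86

S = -645.86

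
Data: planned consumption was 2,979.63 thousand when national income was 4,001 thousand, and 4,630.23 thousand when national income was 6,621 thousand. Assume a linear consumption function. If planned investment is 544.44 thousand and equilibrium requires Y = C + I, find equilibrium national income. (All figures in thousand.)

Y = 2712

MPC = (4630.23 − 2979.63)/(6621 − 4001) = 1650.6/2620 = 0.63
a = 2979.63 − 0.63(4001) = 459
Equilibrium: Y = 459 + 0.63Y + 544.44
0.37Y = 1003.44, so Y = 1003.44/0.37 = 2712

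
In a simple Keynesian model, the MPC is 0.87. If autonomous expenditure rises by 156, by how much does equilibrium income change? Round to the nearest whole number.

The multiplier is 1/(1 − MPC) = 1/0.13.
ΔY = 156/0.13 = 1200.00 ≈ 1200

ΔY ≈ 1200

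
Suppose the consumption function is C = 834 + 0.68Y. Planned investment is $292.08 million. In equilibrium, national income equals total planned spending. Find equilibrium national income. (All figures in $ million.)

Y = C + I = 834 + 0.68Y + 292.08
Y − 0.68Y = 1126.08
0.32Y = 1126.08, so Y = 1126.08/0.32 = 3519

Y = 3519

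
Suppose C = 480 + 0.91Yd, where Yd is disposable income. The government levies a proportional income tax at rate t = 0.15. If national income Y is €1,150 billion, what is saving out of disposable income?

Yd = (1 − 0.15)(1150) = 0.85(1150) = 977.5
C = 480 + 0.91(977.5) = 480 + 889.525 = 1369.525
S = Yd − C = 977.5 − 1369.525 = -392.025

S = -392.025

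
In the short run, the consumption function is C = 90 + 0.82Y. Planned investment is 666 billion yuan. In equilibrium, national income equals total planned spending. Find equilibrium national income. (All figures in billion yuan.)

Y = C + I = 90 + 0.82Y + 666
Y − 0.82Y = 756
0.18Y = 756, so Y = 756/0.18 = 4200

Y = 4200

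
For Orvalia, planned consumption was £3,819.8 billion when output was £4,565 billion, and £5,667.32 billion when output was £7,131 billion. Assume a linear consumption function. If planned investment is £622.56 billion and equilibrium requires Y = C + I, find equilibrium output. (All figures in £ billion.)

Y = 4127

MPC = (5667.32 − 3819.8)/(7131 − 4565) = 1847.52/2566 = 0.72
a = 3819.8 − 0.72(4565) = 533
Equilibrium: Y = 533 + 0.72Y + 622.56
0.28Y = 1155.56, so Y = 1155.56/0.28 = 4127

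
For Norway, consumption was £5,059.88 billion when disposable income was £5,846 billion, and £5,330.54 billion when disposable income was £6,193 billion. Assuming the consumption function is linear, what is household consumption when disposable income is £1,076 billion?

MPC = (5330.54 − 5059.88)/(6193 − 5846) = 270.66/347 = 0.78
a = 5059.88 − 0.78(5846) = 5059.88 − 4559.88 = 500
C = 500 + 0.78(1076) = 500 + 839.28 = 1339.28

C = 1339.28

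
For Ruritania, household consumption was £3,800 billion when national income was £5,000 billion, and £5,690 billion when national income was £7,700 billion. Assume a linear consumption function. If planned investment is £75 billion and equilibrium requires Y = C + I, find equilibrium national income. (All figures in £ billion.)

Y = 1250

MPC = (5690 − 3800)/(7700 − 5000) = 1890/2700 = 0.7
a = 3800 − 0.7(5000) = 300
Equilibrium: Y = 300 + 0.7Y + 75
0.3Y = 375, so Y = 375/0.3 = 1250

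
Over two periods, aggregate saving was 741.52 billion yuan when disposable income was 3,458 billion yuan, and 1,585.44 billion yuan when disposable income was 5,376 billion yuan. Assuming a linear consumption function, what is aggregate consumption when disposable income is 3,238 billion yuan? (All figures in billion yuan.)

C = 2593.28

MPS = ΔS/ΔY = (1585.44 − 741.52)/(5376 − 3458) = 843.92/1918 = 0.44
MPC = 1 − MPS = 0.56
Autonomous saving = 741.52 − 0.44(3458) = -780, so a = 780
C = 780 + 0.56(3238) = 780 + 1813.28 = 2593.28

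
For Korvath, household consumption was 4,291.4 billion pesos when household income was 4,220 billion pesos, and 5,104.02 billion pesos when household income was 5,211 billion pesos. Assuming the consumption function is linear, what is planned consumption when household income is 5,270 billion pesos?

C = 5152.4

MPC = (5104.02 − 4291.4)/(5211 − 4220) = 812.62/991 = 0.82
a = 4291.4 − 0.82(4220) = 4291.4 − 3460.4 = 831
C = 831 + 0.82(5270) = 831 + 4321.4 = 5152.4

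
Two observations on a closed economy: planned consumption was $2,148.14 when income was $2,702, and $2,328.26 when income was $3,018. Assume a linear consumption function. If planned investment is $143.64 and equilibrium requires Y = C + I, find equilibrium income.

MPC = (2328.26 − 2148.14)/(3018 − 2702) = 180.12/316 = 0.57
a = 2148.14 − 0.57(2702) = 608
Equilibrium: Y = 608 + 0.57Y + 143.64
0.43Y = 751.64, so Y = 751.64/0.43 = 1748

Y = 1748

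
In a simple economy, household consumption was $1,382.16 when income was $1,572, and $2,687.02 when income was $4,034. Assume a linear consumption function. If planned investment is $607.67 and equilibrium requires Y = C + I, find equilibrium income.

Y = 2461

MPC = (2687.02 − 1382.16)/(4034 − 1572) = 1304.86/2462 = 0.53
a = 1382.16 − 0.53(1572) = 549
Equilibrium: Y = 549 + 0.53Y + 607.67
0.47Y = 1156.67, so Y = 1156.67/0.47 = 2461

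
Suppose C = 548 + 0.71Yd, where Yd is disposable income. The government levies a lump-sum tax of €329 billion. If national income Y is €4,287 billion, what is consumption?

Yd = Y − T = 4287 − 329 = 3958
C = 548 + 0.71(3958) = 548 + 2810.18 = 3358.18

C = 3358.18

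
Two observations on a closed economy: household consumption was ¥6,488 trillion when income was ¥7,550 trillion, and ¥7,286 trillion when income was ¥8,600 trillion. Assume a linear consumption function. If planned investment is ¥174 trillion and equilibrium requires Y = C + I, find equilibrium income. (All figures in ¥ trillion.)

MPC = (7286 − 6488)/(8600 − 7550) = 798/1050 = 0.76
a = 6488 − 0.76(7550) = 750
Equilibrium: Y = 750 + 0.76Y + 174
0.24Y = 924, so Y = 924/0.24 = 3850

Y = 3850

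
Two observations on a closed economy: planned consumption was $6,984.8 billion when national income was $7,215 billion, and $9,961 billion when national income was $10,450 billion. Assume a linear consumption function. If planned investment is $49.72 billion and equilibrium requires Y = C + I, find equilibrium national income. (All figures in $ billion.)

Y = 4959

MPC = (9961 − 6984.8)/(10450 − 7215) = 2976.2/3235 = 0.92
a = 6984.8 − 0.92(7215) = 347
Equilibrium: Y = 347 + 0.92Y + 49.72
0.08Y = 396.72, so Y = 396.72/0.08 = 4959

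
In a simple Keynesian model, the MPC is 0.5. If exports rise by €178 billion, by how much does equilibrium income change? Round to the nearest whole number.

ΔY ≈ 356

The multiplier is 1/(1 − MPC) = 1/0.5.
ΔY = 178/0.5 = 356.00 ≈ 356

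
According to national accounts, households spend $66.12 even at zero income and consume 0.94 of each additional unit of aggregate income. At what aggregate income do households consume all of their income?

At break-even, C = Y: 66.12 + 0.94Y = Y
0.06Y = 66.12, so Y = 66.12/0.06 = 1102

Y = 1102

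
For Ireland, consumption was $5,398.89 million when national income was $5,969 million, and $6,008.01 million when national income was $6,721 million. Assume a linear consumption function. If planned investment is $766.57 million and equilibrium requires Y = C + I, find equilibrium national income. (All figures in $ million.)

Y = 7003

MPC = (6008.01 − 5398.89)/(6721 − 5969) = 609.12/752 = 0.81
a = 5398.89 − 0.81(5969) = 564
Equilibrium: Y = 564 + 0.81Y + 766.57
0.19Y = 1330.57, so Y = 1330.57/0.19 = 7003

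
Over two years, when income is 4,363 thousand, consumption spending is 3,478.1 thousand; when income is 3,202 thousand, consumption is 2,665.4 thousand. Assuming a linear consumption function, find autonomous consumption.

a = 424

MPC = ΔC/ΔY = (3478.1 − 2665.4)/(4363 − 3202) = 812.7/1161 = 0.7
a = C − MPC·Y = 2665.4 − 0.7(3202) = 2665.4 − 2241.4 = 424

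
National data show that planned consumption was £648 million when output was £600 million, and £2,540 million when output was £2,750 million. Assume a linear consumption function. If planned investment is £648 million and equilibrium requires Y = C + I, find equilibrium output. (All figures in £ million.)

MPC = (2540 − 648)/(2750 − 600) = 1892/2150 = 0.88
a = 648 − 0.88(600) = 120
Equilibrium: Y = 120 + 0.88Y + 648
0.12Y = 768, so Y = 768/0.12 = 6400

Y = 6400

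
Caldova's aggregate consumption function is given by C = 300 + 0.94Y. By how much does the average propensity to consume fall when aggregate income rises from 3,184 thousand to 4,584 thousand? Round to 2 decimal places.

At Y = 3184: C = 300 + 0.94(3184) = 3292.96, APC = 3292.96/3184 = 1.034
At Y = 4584: C = 4608.96, APC = 4608.96/4584 = 1.005
Fall in APC = 1.034 − 1.005 = 0.029 ≈ 0.03

ΔAPC = 0.03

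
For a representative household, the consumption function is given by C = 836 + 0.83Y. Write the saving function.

S = Y − C = Y − (836 + 0.83Y) = -836 + (1 − 0.83)Y

S = -836 + 0.17Y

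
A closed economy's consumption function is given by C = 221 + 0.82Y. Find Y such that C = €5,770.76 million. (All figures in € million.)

221 + 0.82Y = 5770.76
0.82Y = 5549.76, so Y = 5549.76/0.82 = 6768

Y = 6768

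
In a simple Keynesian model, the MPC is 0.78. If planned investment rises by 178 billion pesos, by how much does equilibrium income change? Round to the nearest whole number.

The multiplier is 1/(1 − MPC) = 1/0.22.
ΔY = 178/0.22 = 809.09 ≈ 809

ΔY ≈ 809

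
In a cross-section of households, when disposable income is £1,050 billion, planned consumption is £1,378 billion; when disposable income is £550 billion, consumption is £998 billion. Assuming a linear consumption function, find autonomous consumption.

MPC = ΔC/ΔY = (1378 − 998)/(1050 − 550) = 380/500 = 0.76
a = C − MPC·Y = 998 − 0.76(550) = 998 − 418 = 580

a = 580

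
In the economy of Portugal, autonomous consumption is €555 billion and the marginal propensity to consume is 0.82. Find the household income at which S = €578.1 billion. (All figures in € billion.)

Y = 6295

S = Y − C = -555 + 0.18Y
-555 + 0.18Y = 578.1, so 0.18Y = 1133.1 and Y = 6295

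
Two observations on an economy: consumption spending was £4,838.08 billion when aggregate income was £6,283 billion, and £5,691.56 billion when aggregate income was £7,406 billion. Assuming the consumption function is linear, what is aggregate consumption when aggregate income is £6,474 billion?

MPC = (5691.56 − 4838.08)/(7406 − 6283) = 853.48/1123 = 0.76
a = 4838.08 − 0.76(6283) = 4838.08 − 4775.08 = 63
C = 63 + 0.76(6474) = 63 + 4920.24 = 4983.24

C = 4983.24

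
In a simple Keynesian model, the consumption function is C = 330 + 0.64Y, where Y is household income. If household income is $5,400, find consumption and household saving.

C = 330 + 0.64(5400) = 330 + 3456 = 3786
S = Y − C = 5400 − 3786 = 1614

C = 3786; S = 1614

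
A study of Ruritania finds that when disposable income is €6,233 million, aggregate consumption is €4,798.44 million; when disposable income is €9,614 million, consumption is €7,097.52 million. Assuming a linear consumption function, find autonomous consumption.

a = 560

MPC = ΔC/ΔY = (7097.52 − 4798.44)/(9614 − 6233) = 2299.08/3381 = 0.68
a = C − MPC·Y = 4798.44 − 0.68(6233) = 4798.44 − 4238.44 = 560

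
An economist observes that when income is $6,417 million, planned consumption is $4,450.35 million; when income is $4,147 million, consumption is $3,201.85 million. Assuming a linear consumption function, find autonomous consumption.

a = 921

MPC = ΔC/ΔY = (4450.35 − 3201.85)/(6417 − 4147) = 1248.5/2270 = 0.55
a = C − MPC·Y = 3201.85 − 0.55(4147) = 3201.85 − 2280.85 = 921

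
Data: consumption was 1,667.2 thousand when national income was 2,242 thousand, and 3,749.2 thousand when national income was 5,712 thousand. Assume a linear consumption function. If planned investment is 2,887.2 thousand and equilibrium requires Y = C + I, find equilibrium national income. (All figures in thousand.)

Y = 8023

MPC = (3749.2 − 1667.2)/(5712 − 2242) = 2082/3470 = 0.6
a = 1667.2 − 0.6(2242) = 322
Equilibrium: Y = 322 + 0.6Y + 2887.2
0.4Y = 3209.2, so Y = 3209.2/0.4 = 8023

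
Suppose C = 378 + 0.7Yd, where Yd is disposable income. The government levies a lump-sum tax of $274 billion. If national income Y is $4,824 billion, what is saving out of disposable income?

S = 987

Yd = Y − T = 4824 − 274 = 4550
C = 378 + 0.7(4550) = 378 + 3185 = 3563
S = Yd − C = 4550 − 3563 = 987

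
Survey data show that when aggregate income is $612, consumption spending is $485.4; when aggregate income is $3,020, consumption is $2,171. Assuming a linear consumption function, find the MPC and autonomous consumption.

MPC = ΔC/ΔY = (2171 − 485.4)/(3020 − 612) = 1685.6/2408 = 0.7
a = C − MPC·Y = 485.4 − 0.7(612) = 485.4 − 428.4 = 57

MPC = 0.7; a = 57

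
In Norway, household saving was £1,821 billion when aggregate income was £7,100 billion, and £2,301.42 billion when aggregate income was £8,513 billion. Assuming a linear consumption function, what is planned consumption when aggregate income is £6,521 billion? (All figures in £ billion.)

MPS = ΔS/ΔY = (2301.42 − 1821)/(8513 − 7100) = 480.42/1413 = 0.34
MPC = 1 − MPS = 0.66
Autonomous saving = 1821 − 0.34(7100) = -593, so a = 593
C = 593 + 0.66(6521) = 593 + 4303.86 = 4896.86

C = 4896.86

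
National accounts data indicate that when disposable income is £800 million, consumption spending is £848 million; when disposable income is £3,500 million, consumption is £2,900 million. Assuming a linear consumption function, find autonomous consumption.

a = 240

MPC = ΔC/ΔY = (2900 − 848)/(3500 − 800) = 2052/2700 = 0.76
a = C − MPC·Y = 848 − 0.76(800) = 848 − 608 = 240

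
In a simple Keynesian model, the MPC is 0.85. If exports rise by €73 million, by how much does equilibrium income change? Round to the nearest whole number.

The multiplier is 1/(1 − MPC) = 1/0.15.
ΔY = 73/0.15 = 486.67 ≈ 487

ΔY ≈ 487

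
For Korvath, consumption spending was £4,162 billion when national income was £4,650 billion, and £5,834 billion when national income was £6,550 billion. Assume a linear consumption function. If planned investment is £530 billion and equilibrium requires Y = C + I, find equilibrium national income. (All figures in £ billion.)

MPC = (5834 − 4162)/(6550 − 4650) = 1672/1900 = 0.88
a = 4162 − 0.88(4650) = 70
Equilibrium: Y = 70 + 0.88Y + 530
0.12Y = 600, so Y = 600/0.12 = 5000

Y = 5000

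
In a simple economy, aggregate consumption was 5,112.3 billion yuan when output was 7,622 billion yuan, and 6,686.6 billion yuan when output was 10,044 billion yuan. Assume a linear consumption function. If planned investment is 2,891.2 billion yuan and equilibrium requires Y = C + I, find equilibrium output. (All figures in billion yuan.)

Y = 8712

MPC = (6686.6 − 5112.3)/(10044 − 7622) = 1574.3/2422 = 0.65
a = 5112.3 − 0.65(7622) = 158
Equilibrium: Y = 158 + 0.65Y + 2891.2
0.35Y = 3049.2, so Y = 3049.2/0.35 = 8712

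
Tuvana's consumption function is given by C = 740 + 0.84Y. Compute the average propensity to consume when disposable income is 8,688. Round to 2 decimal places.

APC = 0.93

C = 740 + 0.84(8688) = 8037.92
APC = C/Y = 8037.92/8688 = 0.93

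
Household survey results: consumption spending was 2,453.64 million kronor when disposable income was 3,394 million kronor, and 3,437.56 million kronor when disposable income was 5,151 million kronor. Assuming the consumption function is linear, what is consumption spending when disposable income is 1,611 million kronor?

C = 1455.16

MPC = (3437.56 − 2453.64)/(5151 − 3394) = 983.92/1757 = 0.56
a = 2453.64 − 0.56(3394) = 2453.64 − 1900.64 = 553
C = 553 + 0.56(1611) = 553 + 902.16 = 1455.16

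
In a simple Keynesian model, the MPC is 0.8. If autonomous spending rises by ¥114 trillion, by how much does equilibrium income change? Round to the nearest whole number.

ΔY ≈ 570

The multiplier is 1/(1 − MPC) = 1/0.2.
ΔY = 114/0.2 = 570.00 ≈ 570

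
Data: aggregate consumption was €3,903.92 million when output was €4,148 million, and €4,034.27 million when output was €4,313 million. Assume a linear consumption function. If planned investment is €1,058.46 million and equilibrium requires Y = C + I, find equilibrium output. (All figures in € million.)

MPC = (4034.27 − 3903.92)/(4313 − 4148) = 130.35/165 = 0.79
a = 3903.92 − 0.79(4148) = 627
Equilibrium: Y = 627 + 0.79Y + 1058.46
0.21Y = 1685.46, so Y = 1685.46/0.21 = 8026

Y = 8026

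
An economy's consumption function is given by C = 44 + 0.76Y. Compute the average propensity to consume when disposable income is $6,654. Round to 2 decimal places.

APC = 0.77

C = 44 + 0.76(6654) = 5101.04
APC = C/Y = 5101.04/6654 = 0.77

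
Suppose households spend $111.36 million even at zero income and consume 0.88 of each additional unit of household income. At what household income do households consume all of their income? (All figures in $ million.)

At break-even, C = Y: 111.36 + 0.88Y = Y
0.12Y = 111.36, so Y = 111.36/0.12 = 928

Y = 928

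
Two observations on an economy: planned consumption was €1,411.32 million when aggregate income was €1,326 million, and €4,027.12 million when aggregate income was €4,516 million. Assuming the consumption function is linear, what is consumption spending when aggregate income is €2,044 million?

MPC = (4027.12 − 1411.32)/(4516 − 1326) = 2615.8/3190 = 0.82
a = 1411.32 − 0.82(1326) = 1411.32 − 1087.32 = 324
C = 324 + 0.82(2044) = 324 + 1676.08 = 2000.08

C = 2000.08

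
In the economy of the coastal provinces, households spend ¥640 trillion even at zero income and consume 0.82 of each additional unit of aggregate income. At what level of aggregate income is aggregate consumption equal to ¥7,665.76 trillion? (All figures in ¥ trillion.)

640 + 0.82Y = 7665.76
0.82Y = 7025.76, so Y = 7025.76/0.82 = 8568

Y = 8568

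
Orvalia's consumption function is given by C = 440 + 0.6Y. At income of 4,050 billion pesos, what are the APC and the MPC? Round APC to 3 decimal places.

MPC = 0.6 (the slope of the consumption function)
C = 440 + 0.6(4050) = 2870, so APC = 2870/4050 = 0.709

APC = 0.709; MPC = 0.6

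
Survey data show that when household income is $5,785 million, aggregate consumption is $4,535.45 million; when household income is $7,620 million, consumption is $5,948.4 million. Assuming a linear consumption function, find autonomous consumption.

MPC = ΔC/ΔY = (5948.4 − 4535.45)/(7620 − 5785) = 1412.95/1835 = 0.77
a = C − MPC·Y = 4535.45 − 0.77(5785) = 4535.45 − 4454.45 = 81

a = 81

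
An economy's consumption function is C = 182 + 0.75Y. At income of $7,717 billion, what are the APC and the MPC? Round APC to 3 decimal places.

MPC = 0.75 (the slope of the consumption function)
C = 182 + 0.75(7717) = 5969.75, so APC = 5969.75/7717 = 0.774

APC = 0.774; MPC = 0.75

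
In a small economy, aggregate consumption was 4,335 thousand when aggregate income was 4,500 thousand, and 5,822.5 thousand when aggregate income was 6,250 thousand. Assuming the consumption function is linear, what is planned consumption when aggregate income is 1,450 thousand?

C = 1742.5

MPC = (5822.5 − 4335)/(6250 − 4500) = 1487.5/1750 = 0.85
a = 4335 − 0.85(4500) = 4335 − 3825 = 510
C = 510 + 0.85(1450) = 510 + 1232.5 = 1742.5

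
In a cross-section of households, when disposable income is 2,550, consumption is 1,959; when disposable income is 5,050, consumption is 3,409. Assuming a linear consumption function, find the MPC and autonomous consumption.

MPC = ΔC/ΔY = (3409 − 1959)/(5050 − 2550) = 1450/2500 = 0.58
a = C − MPC·Y = 1959 − 0.58(2550) = 1959 − 1479 = 480

MPC = 0.58; a = 480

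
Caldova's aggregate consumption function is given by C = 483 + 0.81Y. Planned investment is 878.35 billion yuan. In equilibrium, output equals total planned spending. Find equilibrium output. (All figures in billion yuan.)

Y = C + I = 483 + 0.81Y + 878.35
Y − 0.81Y = 1361.35
0.19Y = 1361.35, so Y = 1361.35/0.19 = 7165

Y = 7165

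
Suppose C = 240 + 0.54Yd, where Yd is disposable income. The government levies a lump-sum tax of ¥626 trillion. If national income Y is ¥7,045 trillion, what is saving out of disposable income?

Yd = Y − T = 7045 − 626 = 6419
C = 240 + 0.54(6419) = 240 + 3466.26 = 3706.26
S = Yd − C = 6419 − 3706.26 = 2712.74

S = 2712.74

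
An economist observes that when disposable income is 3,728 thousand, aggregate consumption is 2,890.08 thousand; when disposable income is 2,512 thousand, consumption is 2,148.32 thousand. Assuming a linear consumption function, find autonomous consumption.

MPC = ΔC/ΔY = (2890.08 − 2148.32)/(3728 − 2512) = 741.76/1216 = 0.61
a = C − MPC·Y = 2148.32 − 0.61(2512) = 2148.32 − 1532.32 = 616

a = 616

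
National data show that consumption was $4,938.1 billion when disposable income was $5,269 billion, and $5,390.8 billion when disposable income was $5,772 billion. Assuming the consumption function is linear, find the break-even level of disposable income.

Y = 1960

MPC = (5390.8 − 4938.1)/(5772 − 5269) = 452.7/503 = 0.9
a = 4938.1 − 0.9(5269) = 4938.1 − 4742.1 = 196
Break-even: Y = a/(1−MPC) = 196/0.1 = 1960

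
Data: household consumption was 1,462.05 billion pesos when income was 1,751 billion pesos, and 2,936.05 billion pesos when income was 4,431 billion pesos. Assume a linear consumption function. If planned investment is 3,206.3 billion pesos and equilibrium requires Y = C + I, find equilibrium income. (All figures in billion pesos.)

MPC = (2936.05 − 1462.05)/(4431 − 1751) = 1474/2680 = 0.55
a = 1462.05 − 0.55(1751) = 499
Equilibrium: Y = 499 + 0.55Y + 3206.3
0.45Y = 3705.3, so Y = 3705.3/0.45 = 8234

Y = 8234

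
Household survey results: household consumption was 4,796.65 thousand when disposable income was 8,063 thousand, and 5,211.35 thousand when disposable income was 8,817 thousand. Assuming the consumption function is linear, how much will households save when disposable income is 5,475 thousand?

MPC = (5211.35 − 4796.65)/(8817 − 8063) = 414.7/754 = 0.55
a = 4796.65 − 0.55(8063) = 4796.65 − 4434.65 = 362
C = 362 + 0.55(5475) = 3373.25
S = 5475 − 3373.25 = 2101.75

S = 2101.75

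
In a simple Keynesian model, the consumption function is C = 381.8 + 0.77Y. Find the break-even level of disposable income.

At break-even, C = Y: 381.8 + 0.77Y = Y
0.23Y = 381.8, so Y = 381.8/0.23 = 1660

Y = 1660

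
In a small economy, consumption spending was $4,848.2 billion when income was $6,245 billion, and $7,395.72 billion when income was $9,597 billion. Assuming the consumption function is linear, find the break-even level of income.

MPC = (7395.72 − 4848.2)/(9597 − 6245) = 2547.52/3352 = 0.76
a = 4848.2 − 0.76(6245) = 4848.2 − 4746.2 = 102
Break-even: Y = a/(1−MPC) = 102/0.24 = 425

Y = 425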